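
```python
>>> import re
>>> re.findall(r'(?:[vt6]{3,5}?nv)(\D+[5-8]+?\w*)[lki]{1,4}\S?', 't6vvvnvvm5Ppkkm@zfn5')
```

['vm5Ppk']

`findall` collects group 1 from the one match (1 total).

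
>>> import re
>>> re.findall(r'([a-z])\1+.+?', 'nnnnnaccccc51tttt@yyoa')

['n', 'c', 't', 'y']

The backreference `\1` re-matches whatever the first group consumed, character for character.
One capturing group, so `findall` returns just the captured substring from each match — 4 in all.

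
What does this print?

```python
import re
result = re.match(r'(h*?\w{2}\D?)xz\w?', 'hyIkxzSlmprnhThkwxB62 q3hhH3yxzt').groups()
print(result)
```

The match spans [0:7] → 'hyIkxzS'.
Captured: group 1 = 'hyIk'.

('hyIk',)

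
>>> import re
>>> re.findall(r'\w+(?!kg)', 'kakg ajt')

['kakg', 'ajt']

The negative lookahead/lookbehind blocks any match where the forbidden context is present.
Scanning left to right: at [0:4] → 'kakg'; at [5:8] → 'ajt'.
`findall` yields the raw match text (2 of them) because the pattern has no groups.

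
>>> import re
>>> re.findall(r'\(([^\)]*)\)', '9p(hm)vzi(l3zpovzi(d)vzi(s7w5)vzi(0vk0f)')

['hm', 'l3zpovzi(d', 's7w5', '0vk0f']

Matches: at [2:6] match '(hm)', group 1 = 'hm'; at [9:21] match '(l3zpovzi(d)', group 1 = 'l3zpovzi(d'; at [24:30] match '(s7w5)', group 1 = 's7w5'; at [33:40] match '(0vk0f)', group 1 = '0vk0f'.
`findall` collects group 1 from each match (4 total).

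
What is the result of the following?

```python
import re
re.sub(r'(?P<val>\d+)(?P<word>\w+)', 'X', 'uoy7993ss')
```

'uoyX'

Pattern: one or more of a digit (captured as 'val'); then one or more of a word character (captured as 'word').
Matches: at [3:9] → '7993ss'.
`sub` substitutes 'X' at each match site.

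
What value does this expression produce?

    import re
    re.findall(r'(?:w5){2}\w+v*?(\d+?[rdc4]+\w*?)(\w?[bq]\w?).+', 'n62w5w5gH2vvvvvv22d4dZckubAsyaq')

[('4dZck', 'ubA')]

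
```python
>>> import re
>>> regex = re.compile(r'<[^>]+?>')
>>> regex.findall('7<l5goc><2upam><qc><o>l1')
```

['<l5goc>', '<2upam>', '<qc>', '<o>']

Matches: at [1:8] → '<l5goc>'; at [8:15] → '<2upam>'; at [15:19] → '<qc>'; at [19:22] → '<o>'.
Since nothing is captured, `findall` lists the 4 matched substrings directly.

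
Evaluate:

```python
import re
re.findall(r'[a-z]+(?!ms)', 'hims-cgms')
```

A negative assertion filters positions out without eating any characters.
`findall` yields the raw match text (2 of them) because the pattern has no groups.

['hims', 'cgms']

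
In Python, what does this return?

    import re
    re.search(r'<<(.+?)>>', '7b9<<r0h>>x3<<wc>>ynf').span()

Lazy quantifiers expand one character at a time until the remainder of the pattern can match.
The match spans [3:10] → '<<r0h>>'.

(3, 10)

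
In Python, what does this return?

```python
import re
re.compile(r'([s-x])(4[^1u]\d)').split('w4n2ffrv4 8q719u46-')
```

Pattern: a character in [s-x] (captured); then a literal '4', then any character except [1u], then a digit (captured).
Matches to split on: at [0:4] → 'w4n2'; at [7:11] → 'v4 8'.
`re.split` interleaves the captured-group text with the surrounding fragments.

['', 'w', '4n2', 'ffr', 'v', '4 8', 'q719u46-']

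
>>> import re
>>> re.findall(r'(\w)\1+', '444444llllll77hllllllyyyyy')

['4', 'l', '7', 'l', 'y']

A backreference is literal: `\1` must see the identical characters the first group matched.
One capturing group, so `findall` returns just the captured substring from each match — 5 in all.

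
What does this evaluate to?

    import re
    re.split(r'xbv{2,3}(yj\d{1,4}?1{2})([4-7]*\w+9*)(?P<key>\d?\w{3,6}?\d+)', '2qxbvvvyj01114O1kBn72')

['2q', 'yj011', '14O1k', 'Bn72', '']

Pattern: the literal 'xb', then 2 to 3 of the literal 'v'; then the literal 'yj', then 1 to 4 of a digit (lazy), then exactly 2 of the literal '1' (captured); then zero or more of a character in [4-7], then one or more of a word character, then zero or more of a literal '9' (captured); then optionally a digit, then 3 to 6 of a word character (lazy), then one or more of a digit (captured as 'key').
Matches to split on: at [2:21] → 'xbvvvyj01114O1kBn72'.
`re.split` interleaves the captured-group text with the surrounding fragments.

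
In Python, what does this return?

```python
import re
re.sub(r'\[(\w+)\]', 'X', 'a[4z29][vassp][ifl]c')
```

Matches: at [1:7] → '[4z29]'; at [7:14] → '[vassp]'; at [14:19] → '[ifl]'.
`sub` substitutes 'X' at each match site.

'aXXXc'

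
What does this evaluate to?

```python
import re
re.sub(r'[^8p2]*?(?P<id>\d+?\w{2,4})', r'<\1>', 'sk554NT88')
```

'<554NT>88'

A `+?`/`*?`/`{m,n}?` starts at its minimum and grows only as far as needed for what follows to match.
Each match is replaced using the text its own group 1 captured.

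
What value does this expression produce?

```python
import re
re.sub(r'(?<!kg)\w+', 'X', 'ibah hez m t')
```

'X X X X'

The negative lookahead/lookbehind blocks any match where the forbidden context is present.
Matches: at [0:4] → 'ibah'; at [5:8] → 'hez'; at [9:10] → 'm'; at [11:12] → 't'.
Each match is replaced by 'X'.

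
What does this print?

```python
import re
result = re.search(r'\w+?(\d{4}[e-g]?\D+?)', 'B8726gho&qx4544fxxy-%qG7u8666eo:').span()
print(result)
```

Because the quantifier is non-greedy, it stops expanding at the earliest point where the rest of the pattern can succeed.
The match spans [0:7] → 'B8726gh'.

(0, 7)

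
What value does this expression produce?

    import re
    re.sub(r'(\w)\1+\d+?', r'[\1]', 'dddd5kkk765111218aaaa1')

A backreference is literal: `\1` must see the identical characters the first group matched.
Matches: at [0:5] → 'dddd5'; at [5:9] → 'kkk7'; at [11:15] → '1112'; at [17:22] → 'aaaa1'.
The replacement refers to a captured group, so each match is rewritten using its own captured text.

'[d][k]65[1]18[a]'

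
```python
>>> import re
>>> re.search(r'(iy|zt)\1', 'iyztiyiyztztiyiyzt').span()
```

(4, 8)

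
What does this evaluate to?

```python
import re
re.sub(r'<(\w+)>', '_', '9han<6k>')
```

'9han_'

`sub` substitutes '_' at each match site.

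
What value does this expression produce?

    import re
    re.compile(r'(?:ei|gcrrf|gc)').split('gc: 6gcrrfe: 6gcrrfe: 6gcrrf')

Alternation isn't longest-match — the leftmost alternative that fits at this position is chosen.
Matches to split on: at [0:2] → 'gc'; at [5:10] → 'gcrrf'; at [14:19] → 'gcrrf'; at [23:28] → 'gcrrf'.
Splitting on the pattern gives 5 pieces.

['', ': 6', 'e: 6', 'e: 6', '']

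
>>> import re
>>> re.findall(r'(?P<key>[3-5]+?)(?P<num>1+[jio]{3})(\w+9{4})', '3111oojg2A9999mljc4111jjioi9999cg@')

[('3', '111ooj', 'g2A9999mljc4111jjioi9999')]

This matches one or more of a character in [3-5] (lazy) (captured as 'key'); then one or more of the literal '1', then exactly 3 of one of [jio] (captured as 'num'); then one or more of a word character, then exactly 4 of a literal '9' (captured).
`findall` packs the 3 group values into a tuple for every match.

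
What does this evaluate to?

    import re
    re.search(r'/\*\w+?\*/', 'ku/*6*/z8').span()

(2, 7)

`search` walks the string left to right and returns the first match it finds.
The match spans [2:7] → '/*6*/'.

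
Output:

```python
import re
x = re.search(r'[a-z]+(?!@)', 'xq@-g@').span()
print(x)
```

A negative assertion filters positions out without eating any characters.
`re.search` tries every starting position until one works.
The match spans [0:1] → 'x'.

(0, 1)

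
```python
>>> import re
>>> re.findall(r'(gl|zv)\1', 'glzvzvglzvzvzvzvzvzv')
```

['zv', 'zv', 'zv', 'zv']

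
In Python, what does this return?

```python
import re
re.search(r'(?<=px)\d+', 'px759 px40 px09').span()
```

(2, 5)

Because the assertion is zero-width, the text it checks is not consumed and won't appear in the result.
`search` walks the string left to right and returns the first match it finds.
The match spans [2:5] → '759'.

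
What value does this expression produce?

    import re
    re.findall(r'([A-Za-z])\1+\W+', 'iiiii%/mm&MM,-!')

['i', 'm', 'M']

`\1` is not a pattern — it's the concrete string captured by group 1, re-applied verbatim.
Matches: at [0:7] match 'iiiii%/', group 1 = 'i'; at [7:10] match 'mm&', group 1 = 'm'; at [10:15] match 'MM,-!', group 1 = 'M'.
`findall` collects group 1 from each match (3 total).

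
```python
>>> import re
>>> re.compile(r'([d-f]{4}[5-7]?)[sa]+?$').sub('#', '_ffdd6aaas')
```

The pattern matches exactly 4 of a character in [d-f], then optionally a character in [5-7] (captured); then one or more of one of [sa] (lazy); then anchored at the end.
`sub` substitutes '#' at each match site.

'_#'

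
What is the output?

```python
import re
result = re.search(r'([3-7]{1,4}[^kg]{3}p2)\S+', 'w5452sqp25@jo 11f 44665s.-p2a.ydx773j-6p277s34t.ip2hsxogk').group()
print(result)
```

5452sqp25@jo

The match spans [1:13] → '5452sqp25@jo'.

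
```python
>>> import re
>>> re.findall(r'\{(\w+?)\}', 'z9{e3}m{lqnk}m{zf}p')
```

['e3', 'lqnk', 'zf']

`findall` collects group 1 from each match (3 total).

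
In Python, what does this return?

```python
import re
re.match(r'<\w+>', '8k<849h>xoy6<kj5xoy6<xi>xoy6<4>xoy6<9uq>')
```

None

`re.match` won't scan ahead — the pattern has to work from the very first character.
Here position 0 doesn't satisfy it, so the call returns None.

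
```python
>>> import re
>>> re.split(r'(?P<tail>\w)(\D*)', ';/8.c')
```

[';/', '8', '.c', '']

The pattern matches a word character (captured as 'tail'); then zero or more of a non-digit (captured).
Matches to split on: at [2:5] → '8.c'.
The group in the pattern means `split` returns the separators' captures alongside the pieces.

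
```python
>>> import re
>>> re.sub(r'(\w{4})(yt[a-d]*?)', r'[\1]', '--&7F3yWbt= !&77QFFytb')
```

'--&7F3yWbt= !&7[7QFF]b'

A `+?`/`*?`/`{m,n}?` starts at its minimum and grows only as far as needed for what follows to match.
The replacement refers to a captured group, so each match is rewritten using its own captured text.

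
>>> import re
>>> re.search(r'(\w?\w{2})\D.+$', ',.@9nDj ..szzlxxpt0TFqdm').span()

(3, 24)

The pattern matches optionally a word character, then exactly 2 of a word character (captured); then a non-digit, then one or more of any character; then anchored at the end.
`re.search` tries every starting position until one works.
The match spans [3:24] → '9nDj ..szzlxxpt0TFqdm'.
Captured: group 1 = '9nD'.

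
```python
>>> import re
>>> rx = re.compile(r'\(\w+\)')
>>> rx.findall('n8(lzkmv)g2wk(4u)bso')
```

['(lzkmv)', '(4u)']

Matches: at [2:9] → '(lzkmv)'; at [13:17] → '(4u)'.
With no groups in the pattern, `findall` gives back each whole match — 2 here.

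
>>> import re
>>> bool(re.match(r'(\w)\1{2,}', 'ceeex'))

`\1` is not a pattern — it's the concrete string captured by group 1, re-applied verbatim.
`re.match` won't scan ahead — the pattern has to work from the very first character.
Here the string doesn't start with a match, so the call returns None, and `bool(None)` is False.

False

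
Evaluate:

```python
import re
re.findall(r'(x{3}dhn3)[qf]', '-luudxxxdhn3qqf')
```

This matches exactly 3 of a literal 'x', then a literal 'd', then the literal 'hn3' (captured); then one of [qf].
Scanning left to right: at [5:13] match 'xxxdhn3q', group 1 = 'xxxdhn3'.
One capturing group, so `findall` returns just the captured substring from the one match — 1 in all.

['xxxdhn3']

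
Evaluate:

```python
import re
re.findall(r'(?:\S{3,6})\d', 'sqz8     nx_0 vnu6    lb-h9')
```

['sqz8', 'nx_0', 'vnu6', 'lb-h9']

Pattern: 3 to 6 of a non-whitespace character (non-capturing group); then a digit.
Scanning left to right: at [0:4] → 'sqz8'; at [9:13] → 'nx_0'; at [14:18] → 'vnu6'; at [22:27] → 'lb-h9'.
`findall` yields the raw match text (4 of them) because the pattern has no groups.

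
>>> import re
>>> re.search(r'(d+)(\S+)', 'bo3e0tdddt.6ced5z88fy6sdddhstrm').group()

The pattern matches one or more of a literal 'd' (captured); then one or more of a non-whitespace character (captured).
Unlike `match`, `search` isn't anchored — it looks for the pattern anywhere in the string.
The match spans [6:31] → 'dddt.6ced5z88fy6sdddhstrm'.
Captured: group 1 = 'ddd', group 2 = 't.6ced5z88fy6sdddhstrm'.

'dddt.6ced5z88fy6sdddhstrm'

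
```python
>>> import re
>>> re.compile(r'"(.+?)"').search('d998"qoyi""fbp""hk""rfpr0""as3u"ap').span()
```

(4, 10)

Because the quantifier is non-greedy, it stops expanding at the earliest point where the rest of the pattern can succeed.
The match spans [4:10] → '"qoyi"'.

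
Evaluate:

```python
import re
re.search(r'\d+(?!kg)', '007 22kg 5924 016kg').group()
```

'007'

`(?!…)`/`(?<!…)` only lets a position through if the neighbouring text does NOT match; no characters are consumed.
The match spans [0:3] → '007'.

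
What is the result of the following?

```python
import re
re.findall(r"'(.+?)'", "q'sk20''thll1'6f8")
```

['sk20', 'thll1']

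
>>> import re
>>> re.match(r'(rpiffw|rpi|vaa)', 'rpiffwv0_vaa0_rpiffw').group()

'rpiffw'

Alternation isn't longest-match — the leftmost alternative that fits at this position is chosen.
`re.match` won't scan ahead — the pattern has to work from the very first character.
The match spans [0:6] → 'rpiffw'.
Captured: group 1 = 'rpiffw'.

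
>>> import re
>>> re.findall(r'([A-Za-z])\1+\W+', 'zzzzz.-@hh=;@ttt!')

['z', 'h', 't']

`\1` is not a pattern — it's the concrete string captured by group 1, re-applied verbatim.
`findall` collects group 1 from each match (3 total).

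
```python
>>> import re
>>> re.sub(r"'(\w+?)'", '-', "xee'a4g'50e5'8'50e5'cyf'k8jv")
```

'xee-50e5-50e5-k8jv'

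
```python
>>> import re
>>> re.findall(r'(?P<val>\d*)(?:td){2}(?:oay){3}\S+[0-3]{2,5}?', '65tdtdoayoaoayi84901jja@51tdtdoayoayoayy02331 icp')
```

['51']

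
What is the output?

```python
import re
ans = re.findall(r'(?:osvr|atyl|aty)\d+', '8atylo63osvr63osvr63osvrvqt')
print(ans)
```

['osvr63', 'osvr63']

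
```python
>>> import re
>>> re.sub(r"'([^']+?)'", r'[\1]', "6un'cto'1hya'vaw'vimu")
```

'6un[cto]1hya[vaw]vimu'

Matches: at [3:8] → "'cto'"; at [12:17] → "'vaw'".
The replacement refers to a captured group, so each match is rewritten using its own captured text.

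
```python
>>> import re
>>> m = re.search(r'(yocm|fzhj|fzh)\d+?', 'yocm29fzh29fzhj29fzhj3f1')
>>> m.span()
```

The match spans [0:5] → 'yocm2'.

(0, 5)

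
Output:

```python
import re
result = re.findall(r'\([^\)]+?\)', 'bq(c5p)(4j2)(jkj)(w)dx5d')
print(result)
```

['(c5p)', '(4j2)', '(jkj)', '(w)']

Matches: at [2:7] → '(c5p)'; at [7:12] → '(4j2)'; at [12:17] → '(jkj)'; at [17:20] → '(w)'.
No capturing groups, so `findall` returns the 4 full match strings.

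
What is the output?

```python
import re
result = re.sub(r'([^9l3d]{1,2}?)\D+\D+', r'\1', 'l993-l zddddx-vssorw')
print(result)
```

The pattern matches 1 to 2 of any character except [9l3d] (lazy) (captured); then one or more of a non-digit; then one or more of a non-digit.
Matches: at [4:20] → '-l zddddx-vssorw'.
The replacement refers to a captured group, so each match is rewritten using its own captured text.

l993-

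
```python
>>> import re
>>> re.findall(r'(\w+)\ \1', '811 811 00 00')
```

['811', '00']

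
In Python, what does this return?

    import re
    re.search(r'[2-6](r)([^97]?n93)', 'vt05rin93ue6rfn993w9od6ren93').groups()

('r', 'in93')

Pattern: a character in [2-6]; then a literal 'r' (captured); then optionally any character except [97], then the literal 'n93' (captured).
Unlike `match`, `search` isn't anchored — it looks for the pattern anywhere in the string.
The match spans [3:9] → '5rin93'.
Captured: group 1 = 'r', group 2 = 'in93'.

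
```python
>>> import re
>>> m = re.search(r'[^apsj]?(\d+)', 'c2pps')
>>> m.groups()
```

('2',)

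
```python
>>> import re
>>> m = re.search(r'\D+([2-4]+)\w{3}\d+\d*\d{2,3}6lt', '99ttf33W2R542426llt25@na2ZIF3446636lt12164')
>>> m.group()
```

'@na2ZIF3446636lt'

This matches one or more of a non-digit; then one or more of a character in [2-4] (captured); then exactly 3 of a word character, then one or more of a digit, then zero or more of a digit; then 2 to 3 of a digit, then the literal '6lt'.
`re.search` tries every starting position until one works.
The match spans [21:37] → '@na2ZIF3446636lt'.
Captured: group 1 = '2'.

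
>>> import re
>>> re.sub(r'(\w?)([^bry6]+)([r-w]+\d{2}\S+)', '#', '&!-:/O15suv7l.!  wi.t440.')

Each match is replaced by '#'.

'#'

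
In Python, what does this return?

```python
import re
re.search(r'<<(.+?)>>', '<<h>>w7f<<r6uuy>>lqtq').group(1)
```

'h'

With the lazy modifier that quantifier settles for the fewest repetitions that let the rest of the pattern succeed (the atoms after it are unaffected and can still be greedy).
`re.search` tries every starting position until one works.
The match spans [0:5] → '<<h>>'.
Captured: group 1 = 'h'.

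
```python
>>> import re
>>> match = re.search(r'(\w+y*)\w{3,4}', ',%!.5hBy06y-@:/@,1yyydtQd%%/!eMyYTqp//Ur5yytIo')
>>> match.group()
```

'5hBy06y'

This matches one or more of a word character, then zero or more of a literal 'y' (captured); then 3 to 4 of a word character.
The match spans [4:11] → '5hBy06y'.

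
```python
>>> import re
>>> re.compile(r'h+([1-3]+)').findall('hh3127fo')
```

['312']

The pattern matches one or more of a literal 'h'; then one or more of a character in [1-3] (captured).
Scanning left to right: at [0:5] match 'hh312', group 1 = '312'.
Because there's exactly one group, `findall` drops the full match and keeps group 1 from the one hit.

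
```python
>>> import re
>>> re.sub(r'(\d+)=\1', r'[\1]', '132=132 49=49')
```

'[132] [49]'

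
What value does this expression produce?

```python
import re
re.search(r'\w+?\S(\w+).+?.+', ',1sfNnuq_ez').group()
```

Pattern: one or more of a word character (lazy), then a non-whitespace character; then one or more of a word character (captured); then one or more of any character (lazy), then one or more of any character.
`re.search` tries every starting position until one works.
The match spans [1:11] → '1sfNnuq_ez'.
Captured: group 1 = 'fNnuq_'.

'1sfNnuq_ez'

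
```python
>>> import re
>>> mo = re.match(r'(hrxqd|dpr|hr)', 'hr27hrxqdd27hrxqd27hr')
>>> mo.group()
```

'hr'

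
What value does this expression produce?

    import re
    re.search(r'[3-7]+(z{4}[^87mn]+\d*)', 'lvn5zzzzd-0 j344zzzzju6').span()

(3, 23)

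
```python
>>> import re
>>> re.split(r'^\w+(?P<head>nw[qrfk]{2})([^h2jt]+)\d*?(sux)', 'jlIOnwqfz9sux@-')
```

The pattern matches anchored at the start of the string; then one or more of a word character; then the literal 'nw', then exactly 2 of one of [qrfk] (captured as 'head'); then one or more of any character except [h2jt] (captured); then zero or more of a digit (lazy); then the literal 'su', then a literal 'x' (captured).
Matches to split on: at [0:13] → 'jlIOnwqfz9sux'.
`re.split` interleaves the captured-group text with the surrounding fragments.

['', 'nwqf', 'z9', 'sux', '@-']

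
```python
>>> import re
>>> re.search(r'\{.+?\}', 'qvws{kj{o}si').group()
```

'{kj{o}'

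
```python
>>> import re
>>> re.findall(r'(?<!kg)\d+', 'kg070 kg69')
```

['70', '9']

The negative lookaround is zero-width — it rules out positions where the adjacent text would match, without consuming anything.
With no groups in the pattern, `findall` gives back each whole match — 2 here.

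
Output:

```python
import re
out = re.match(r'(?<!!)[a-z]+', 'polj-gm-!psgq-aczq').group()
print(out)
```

polj

The negative lookaround is zero-width — it rules out positions where the adjacent text would match, without consuming anything.
`re.match` only tries the pattern at the start of the string.
The match spans [0:4] → 'polj'.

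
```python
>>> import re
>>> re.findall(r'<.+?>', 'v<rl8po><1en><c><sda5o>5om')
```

`findall` yields the raw match text (4 of them) because the pattern has no groups.

['<rl8po>', '<1en>', '<c>', '<sda5o>']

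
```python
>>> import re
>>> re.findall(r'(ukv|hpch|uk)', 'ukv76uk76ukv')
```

['ukv', 'uk', 'ukv']

Alternation tries branches left to right and keeps the first one that lets the overall match succeed at that position.
Because there's exactly one group, `findall` drops the full match and keeps group 1 from each hit.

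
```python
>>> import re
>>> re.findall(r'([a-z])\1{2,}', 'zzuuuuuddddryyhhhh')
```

['u', 'd', 'h']

`\1` is not a pattern — it's the concrete string captured by group 1, re-applied verbatim.
One capturing group, so `findall` returns just the captured substring from each match — 3 in all.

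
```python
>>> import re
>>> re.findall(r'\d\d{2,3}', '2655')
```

['2655']

`findall` yields the raw match text (1 of them) because the pattern has no groups.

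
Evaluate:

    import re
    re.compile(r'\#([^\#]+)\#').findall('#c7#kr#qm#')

Scanning left to right: at [0:4] match '#c7#', group 1 = 'c7'; at [6:10] match '#qm#', group 1 = 'qm'.
Because there's exactly one group, `findall` drops the full match and keeps group 1 from each hit.

['c7', 'qm']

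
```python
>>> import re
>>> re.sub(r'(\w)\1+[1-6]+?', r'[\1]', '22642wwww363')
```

'[2]42[w]63'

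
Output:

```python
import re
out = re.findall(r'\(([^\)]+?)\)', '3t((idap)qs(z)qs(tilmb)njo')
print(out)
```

['(idap', 'z', 'tilmb']

Scanning left to right: at [2:9] match '((idap)', group 1 = '(idap'; at [11:14] match '(z)', group 1 = 'z'; at [16:23] match '(tilmb)', group 1 = 'tilmb'.
With a single group, `findall` returns only what that group captured — 3 items.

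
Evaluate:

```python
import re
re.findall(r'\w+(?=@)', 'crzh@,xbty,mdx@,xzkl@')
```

['crzh', 'mdx', 'xzkl']

The positive lookaround only admits positions where the adjacent text matches; those characters stay outside the span.
With no groups in the pattern, `findall` gives back each whole match — 3 here.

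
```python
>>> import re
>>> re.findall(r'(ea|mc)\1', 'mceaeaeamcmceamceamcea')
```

['ea', 'mc']

A backreference is literal: `\1` must see the identical characters the first group matched.
Because there's exactly one group, `findall` drops the full match and keeps group 1 from each hit.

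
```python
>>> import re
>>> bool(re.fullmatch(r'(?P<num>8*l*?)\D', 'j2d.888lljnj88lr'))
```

The pattern matches zero or more of the literal '8', then zero or more of a literal 'l' (lazy) (captured as 'num'); then a non-digit.
`re.fullmatch` is like wrapping the pattern in `^…$` (in single-line mode).
Here there's no way to consume every character, so the call returns None, and `bool(None)` is False.

False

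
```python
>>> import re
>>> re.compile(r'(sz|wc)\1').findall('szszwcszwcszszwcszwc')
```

['sz', 'sz']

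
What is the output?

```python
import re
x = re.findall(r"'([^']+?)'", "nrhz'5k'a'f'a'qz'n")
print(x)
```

['5k', 'f', 'qz']

Walking the string: at [4:8] match "'5k'", group 1 = '5k'; at [9:12] match "'f'", group 1 = 'f'; at [13:17] match "'qz'", group 1 = 'qz'.
With a single group, `findall` returns only what that group captured — 3 items.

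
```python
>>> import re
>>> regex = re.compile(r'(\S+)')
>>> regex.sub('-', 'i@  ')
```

'-  '

Pattern: one or more of a non-whitespace character (captured).
Matches: at [0:2] → 'i@'.
`sub` substitutes '-' at each match site.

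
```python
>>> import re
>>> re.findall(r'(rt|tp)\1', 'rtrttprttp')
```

The backreference `\1` re-matches whatever the first group consumed, character for character.
`findall` collects group 1 from the one match (1 total).

['rt']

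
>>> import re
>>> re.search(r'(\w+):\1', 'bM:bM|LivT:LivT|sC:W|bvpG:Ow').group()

The backreference `\1` re-matches whatever the first group consumed, character for character.
`re.search` scans for the first position where the pattern succeeds.
The match spans [0:5] → 'bM:bM'.
Captured: group 1 = 'bM'.

'bM:bM'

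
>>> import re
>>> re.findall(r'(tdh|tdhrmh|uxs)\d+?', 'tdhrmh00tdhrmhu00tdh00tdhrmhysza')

['tdhrmh', 'tdh']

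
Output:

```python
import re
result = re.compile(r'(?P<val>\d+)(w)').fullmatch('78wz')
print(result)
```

For `fullmatch`, every character of the input must be accounted for by the pattern.
Here the pattern can't cover the whole string, so the call returns None.

None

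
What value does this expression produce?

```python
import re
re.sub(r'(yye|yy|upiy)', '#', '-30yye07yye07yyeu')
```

The regex engine tests alternatives in the order written; an earlier branch that matches wins even if a later one would match more.
Each match is replaced by '#'.

'-30#07#07#u'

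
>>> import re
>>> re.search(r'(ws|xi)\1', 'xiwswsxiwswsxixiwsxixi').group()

'wsws'

`\1` is not a pattern — it's the concrete string captured by group 1, re-applied verbatim.
The match spans [2:6] → 'wsws'.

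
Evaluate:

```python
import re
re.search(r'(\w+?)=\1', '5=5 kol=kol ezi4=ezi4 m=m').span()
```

`\1` is not a pattern — it's the concrete string captured by group 1, re-applied verbatim.
The match spans [0:3] → '5=5'.

(0, 3)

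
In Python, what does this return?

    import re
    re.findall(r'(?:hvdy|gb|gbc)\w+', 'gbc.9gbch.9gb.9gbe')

Walking the string: at [0:3] → 'gbc'; at [5:9] → 'gbch'; at [15:18] → 'gbe'.
With no groups in the pattern, `findall` gives back each whole match — 3 here.

['gbc', 'gbch', 'gbe']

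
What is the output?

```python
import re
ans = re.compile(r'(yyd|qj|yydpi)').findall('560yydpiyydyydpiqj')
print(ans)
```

Alternation isn't longest-match — the leftmost alternative that fits at this position is chosen.
Because there's exactly one group, `findall` drops the full match and keeps group 1 from each hit.

['yyd', 'yyd', 'yyd', 'qj']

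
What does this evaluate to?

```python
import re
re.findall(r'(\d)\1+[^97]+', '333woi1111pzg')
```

The backreference `\1` re-matches whatever the first group consumed, character for character.
Scanning left to right: at [0:13] match '333woi1111pzg', group 1 = '3'.
Because there's exactly one group, `findall` drops the full match and keeps group 1 from the one hit.

['3']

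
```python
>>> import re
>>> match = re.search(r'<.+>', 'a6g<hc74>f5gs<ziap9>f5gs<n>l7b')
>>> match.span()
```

(3, 27)

`re.search` scans for the first position where the pattern succeeds.
The match spans [3:27] → '<hc74>f5gs<ziap9>f5gs<n>'.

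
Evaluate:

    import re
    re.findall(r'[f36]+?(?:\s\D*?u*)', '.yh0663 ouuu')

This matches one or more of one of [f36] (lazy); then whitespace, then zero or more of a non-digit (lazy), then zero or more of the literal 'u' (non-capturing group).
The `?` after the quantifier makes it lazy — it takes as little as possible before letting the rest of the pattern try.
Walking the string: at [4:8] → '663 '.
No capturing groups, so `findall` returns the 1 full match string.

['663 ']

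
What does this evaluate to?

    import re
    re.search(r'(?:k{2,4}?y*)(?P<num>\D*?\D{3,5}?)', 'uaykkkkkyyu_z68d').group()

'kkkkk'

The pattern matches 2 to 4 of the literal 'k' (lazy), then zero or more of the literal 'y' (non-capturing group); then zero or more of a non-digit (lazy), then 3 to 5 of a non-digit (lazy) (captured as 'num').
Unlike `match`, `search` isn't anchored — it looks for the pattern anywhere in the string.
The match spans [3:8] → 'kkkkk'.
Captured: group 1 = 'kkk'.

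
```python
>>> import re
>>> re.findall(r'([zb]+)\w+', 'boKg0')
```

['b']

The pattern matches one or more of one of [zb] (captured); then one or more of a word character.
Matches: at [0:5] match 'boKg0', group 1 = 'b'.
Because there's exactly one group, `findall` drops the full match and keeps group 1 from the one hit.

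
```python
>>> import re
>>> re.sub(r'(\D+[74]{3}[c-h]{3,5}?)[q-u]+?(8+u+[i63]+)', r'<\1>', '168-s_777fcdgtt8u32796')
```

'168<-s_777fcdg>2796'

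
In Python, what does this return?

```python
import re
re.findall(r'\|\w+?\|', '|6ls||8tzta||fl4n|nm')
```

['|6ls|', '|8tzta|', '|fl4n|']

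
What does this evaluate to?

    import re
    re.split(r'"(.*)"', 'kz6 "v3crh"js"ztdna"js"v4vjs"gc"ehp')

The group in the pattern means `split` returns the separators' captures alongside the pieces.

['kz6 ', 'v3crh"js"ztdna"js"v4vjs"gc', 'ehp']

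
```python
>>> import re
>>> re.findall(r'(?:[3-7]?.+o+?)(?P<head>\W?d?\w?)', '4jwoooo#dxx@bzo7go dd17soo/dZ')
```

This matches optionally a character in [3-7], then one or more of any character, then one or more of the literal 'o' (lazy) (non-capturing group); then optionally a non-word character, then optionally the literal 'd', then optionally a word character (captured as 'head').
Walking the string: at [0:29] match '4jwoooo#dxx@bzo7go dd17soo/dZ', group 1 = '/dZ'.
With a single group, `findall` returns only what that group captured — 1 item.

['/dZ']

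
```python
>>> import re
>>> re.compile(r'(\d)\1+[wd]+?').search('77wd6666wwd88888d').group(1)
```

The match spans [0:3] → '77w'.
Captured: group 1 = '7'.

'7'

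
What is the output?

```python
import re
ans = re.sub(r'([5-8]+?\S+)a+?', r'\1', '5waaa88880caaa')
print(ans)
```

Pattern: one or more of a character in [5-8] (lazy), then one or more of a non-whitespace character (captured); then one or more of a literal 'a' (lazy).
The replacement refers to a captured group, so each match is rewritten using its own captured text.

5waaa88880caa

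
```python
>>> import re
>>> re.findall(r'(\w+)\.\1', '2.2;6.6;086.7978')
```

['2', '6']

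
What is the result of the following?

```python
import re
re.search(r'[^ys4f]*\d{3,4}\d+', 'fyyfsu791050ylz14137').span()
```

The match spans [5:12] → 'u791050'.

(5, 12)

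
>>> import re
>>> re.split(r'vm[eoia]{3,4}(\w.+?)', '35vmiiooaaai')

Pattern: the literal 'vm', then 3 to 4 of one of [eoia]; then a word character, then one or more of any character (lazy) (captured).
Because the pattern has a capturing group, `split` also inserts each captured text between the pieces.

['35', 'aa', 'ai']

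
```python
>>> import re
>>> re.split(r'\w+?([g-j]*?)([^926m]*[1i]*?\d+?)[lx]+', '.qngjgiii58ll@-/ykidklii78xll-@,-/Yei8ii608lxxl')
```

This matches one or more of a word character (lazy); then zero or more of a character in [g-j] (lazy) (captured); then zero or more of any character except [926m], then zero or more of one of [1i] (lazy), then one or more of a digit (lazy) (captured); then one or more of one of [lx].
Matches to split on: at [1:47] → 'qngjgiii58ll@-/ykidklii78xll-@,-/Yei8ii608lxxl'.
`re.split` interleaves the captured-group text with the surrounding fragments.

['.', '', 'ngjgiii58ll@-/ykidklii78xll-@,-/Yei8ii608', '']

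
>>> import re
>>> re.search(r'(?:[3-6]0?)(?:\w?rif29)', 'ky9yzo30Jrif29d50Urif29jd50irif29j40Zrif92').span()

(6, 14)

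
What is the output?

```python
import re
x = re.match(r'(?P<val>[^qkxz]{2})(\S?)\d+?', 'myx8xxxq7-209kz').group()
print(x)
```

The pattern matches exactly 2 of any character except [qkxz] (captured as 'val'); then optionally a non-whitespace character (captured); then one or more of a digit (lazy).
`re.match` won't scan ahead — the pattern has to work from the very first character.
The match spans [0:4] → 'myx8'.
Captured: group 1 = 'my', group 2 = 'x'.

myx8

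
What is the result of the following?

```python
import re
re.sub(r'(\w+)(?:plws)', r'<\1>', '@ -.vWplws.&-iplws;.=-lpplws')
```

'@ -.<vW>.&-<i>;.=-<lp>'

This matches one or more of a word character (captured); then the literal 'pl', then the literal 'ws' (non-capturing group).
The replacement refers to a captured group, so each match is rewritten using its own captured text.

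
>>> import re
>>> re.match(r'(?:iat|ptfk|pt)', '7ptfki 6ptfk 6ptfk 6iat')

None

`match` is anchored at position 0; if the pattern doesn't fit there, it returns None.
Here the pattern fails at index 0, so the call returns None.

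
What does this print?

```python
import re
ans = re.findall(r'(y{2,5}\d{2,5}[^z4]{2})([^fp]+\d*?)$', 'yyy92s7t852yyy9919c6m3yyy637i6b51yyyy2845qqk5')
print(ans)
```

[('yyy92s7', 't852yyy9919c6m3yyy637i6b51yyyy2845qqk5')]

Multiple groups make `findall` return tuples — one 2-tuple for the one match.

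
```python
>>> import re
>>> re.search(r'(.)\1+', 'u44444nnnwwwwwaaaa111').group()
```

`\1` has to match the exact text group 1 already captured.
`re.search` tries every starting position until one works.
The match spans [1:6] → '44444'.
Captured: group 1 = '4'.

'44444'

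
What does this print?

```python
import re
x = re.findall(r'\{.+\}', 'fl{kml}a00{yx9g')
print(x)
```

`findall` yields the raw match text (1 of them) because the pattern has no groups.

['{kml}']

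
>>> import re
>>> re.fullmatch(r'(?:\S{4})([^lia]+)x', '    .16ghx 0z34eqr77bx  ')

None

`fullmatch` succeeds only if the pattern covers the string from start to end.
Here there's no way to consume every character, so the call returns None.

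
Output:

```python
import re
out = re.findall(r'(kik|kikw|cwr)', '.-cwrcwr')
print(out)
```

['cwr', 'cwr']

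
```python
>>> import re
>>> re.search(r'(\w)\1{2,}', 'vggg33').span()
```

(1, 4)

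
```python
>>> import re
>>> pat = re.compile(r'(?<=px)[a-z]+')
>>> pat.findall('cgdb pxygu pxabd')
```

['ygu', 'abd']

The `(?=…)`/`(?<=…)` assertion just peeks at neighbouring text; it doesn't advance the match position.
Matches: at [7:10] → 'ygu'; at [13:16] → 'abd'.
`findall` yields the raw match text (2 of them) because the pattern has no groups.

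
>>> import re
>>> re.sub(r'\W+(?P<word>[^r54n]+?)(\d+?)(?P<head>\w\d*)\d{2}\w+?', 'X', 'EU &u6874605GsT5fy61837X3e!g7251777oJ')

'EUXsT5fy61837X3eXJ'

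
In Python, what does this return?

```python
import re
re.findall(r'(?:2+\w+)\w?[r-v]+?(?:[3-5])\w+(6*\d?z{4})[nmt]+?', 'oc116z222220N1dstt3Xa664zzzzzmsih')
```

['zzzz']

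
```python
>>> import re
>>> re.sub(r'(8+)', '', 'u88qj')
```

Pattern: one or more of a literal '8' (captured).
Each match is replaced by ''.

'uqj'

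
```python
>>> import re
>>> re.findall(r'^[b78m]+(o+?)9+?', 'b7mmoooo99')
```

This matches anchored at the start of the string; then one or more of one of [b78m]; then one or more of a literal 'o' (lazy) (captured); then one or more of a literal '9' (lazy).
Scanning left to right: at [0:9] match 'b7mmoooo9', group 1 = 'oooo'.
One capturing group, so `findall` returns just the captured substring from the one match — 1 in all.

['oooo']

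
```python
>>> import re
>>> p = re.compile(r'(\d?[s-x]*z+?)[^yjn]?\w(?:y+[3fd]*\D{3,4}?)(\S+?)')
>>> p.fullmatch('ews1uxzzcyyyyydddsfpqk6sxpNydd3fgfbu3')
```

None

This matches optionally a digit, then zero or more of a character in [s-x], then one or more of the literal 'z' (lazy) (captured); then optionally any character except [yjn], then a word character; then one or more of a literal 'y', then zero or more of one of [3fd], then 3 to 4 of a non-digit (lazy) (non-capturing group); then one or more of a non-whitespace character (lazy) (captured).
`re.fullmatch` requires the pattern to consume the entire string.
Here the string isn't matched end-to-end, so the call returns None.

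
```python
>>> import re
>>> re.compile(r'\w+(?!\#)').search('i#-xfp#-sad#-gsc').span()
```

(3, 5)

Because the assertion is negative and zero-width, positions next to the forbidden text are skipped.
Unlike `match`, `search` isn't anchored — it looks for the pattern anywhere in the string.
The match spans [3:5] → 'xf'.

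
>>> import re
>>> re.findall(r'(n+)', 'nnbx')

['nn']

Pattern: one or more of a literal 'n' (captured).
Matches: at [0:2] match 'nn', group 1 = 'nn'.
One capturing group, so `findall` returns just the captured substring from the one match — 1 in all.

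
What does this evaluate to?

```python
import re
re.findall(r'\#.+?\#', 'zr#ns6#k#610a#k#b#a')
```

['#ns6#', '#610a#', '#b#']

With the lazy modifier that quantifier settles for the fewest repetitions that let the rest of the pattern succeed (the atoms after it are unaffected and can still be greedy).
Scanning left to right: at [2:7] → '#ns6#'; at [8:14] → '#610a#'; at [15:18] → '#b#'.
No capturing groups, so `findall` returns the 3 full match strings.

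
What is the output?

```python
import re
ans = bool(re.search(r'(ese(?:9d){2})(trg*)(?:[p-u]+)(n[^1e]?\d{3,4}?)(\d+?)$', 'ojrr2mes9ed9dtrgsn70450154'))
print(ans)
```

False

The pattern matches the literal 'ese', then the literal '9d' repeated 2 times (captured); then the literal 'tr', then zero or more of a literal 'g' (captured); then one or more of a character in [p-u] (non-capturing group); then a literal 'n', then optionally any character except [1e], then 3 to 4 of a digit (lazy) (captured); then one or more of a digit (lazy) (captured); then anchored at the end.
`search` walks the string left to right and returns the first match it finds.
Here the pattern never matches, so the call returns None, and `bool(None)` is False.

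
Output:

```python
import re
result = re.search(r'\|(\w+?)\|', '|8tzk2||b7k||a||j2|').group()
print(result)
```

|8tzk2|

`re.search` tries every starting position until one works.
The match spans [0:7] → '|8tzk2|'.
Captured: group 1 = '8tzk2'.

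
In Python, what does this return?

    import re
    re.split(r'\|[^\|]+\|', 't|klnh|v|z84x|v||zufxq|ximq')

Splitting on the pattern gives 4 pieces.

['t', 'v', 'v|', 'ximq']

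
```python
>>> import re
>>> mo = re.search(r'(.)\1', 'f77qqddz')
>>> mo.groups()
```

('7',)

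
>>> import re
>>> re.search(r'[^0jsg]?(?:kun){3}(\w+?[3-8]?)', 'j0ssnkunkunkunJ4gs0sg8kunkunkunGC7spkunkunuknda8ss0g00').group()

'nkunkunkunJ4'

The pattern matches optionally any character except [0jsg], then the literal 'kun' repeated 3 times; then one or more of a word character (lazy), then optionally a character in [3-8] (captured).
The `?` after the quantifier makes it lazy — it takes as little as possible before letting the rest of the pattern try.
Unlike `match`, `search` isn't anchored — it looks for the pattern anywhere in the string.
The match spans [4:16] → 'nkunkunkunJ4'.
Captured: group 1 = 'J4'.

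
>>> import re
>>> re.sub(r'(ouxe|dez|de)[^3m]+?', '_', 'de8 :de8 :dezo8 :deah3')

'_ :_ :_8 :_h3'

Alternation isn't longest-match — the leftmost alternative that fits at this position is chosen.
Matches: at [0:3] → 'de8'; at [5:8] → 'de8'; at [10:14] → 'dezo'; at [17:20] → 'dea'.
`sub` substitutes '_' at each match site.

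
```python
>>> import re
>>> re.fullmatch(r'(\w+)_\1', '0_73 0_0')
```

None

`\1` has to match the exact text group 1 already captured.
`re.fullmatch` is like wrapping the pattern in `^…$` (in single-line mode).
Here there's no way to consume every character, so the call returns None.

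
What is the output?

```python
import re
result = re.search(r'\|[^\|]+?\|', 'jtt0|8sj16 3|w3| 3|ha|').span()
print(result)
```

The match spans [4:13] → '|8sj16 3|'.

(4, 13)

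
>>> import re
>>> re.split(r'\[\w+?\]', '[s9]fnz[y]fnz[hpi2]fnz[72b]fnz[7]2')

['', 'fnz', 'fnz', 'fnz', 'fnz', '2']

Matches to split on: at [0:4] → '[s9]'; at [7:10] → '[y]'; at [13:19] → '[hpi2]'; at [22:27] → '[72b]'; at [30:33] → '[7]'.
Each match becomes a cut point; 6 segments remain.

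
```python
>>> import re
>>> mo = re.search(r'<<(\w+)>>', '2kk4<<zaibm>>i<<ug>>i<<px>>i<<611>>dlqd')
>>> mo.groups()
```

The match spans [4:13] → '<<zaibm>>'.
Captured: group 1 = 'zaibm'.

('zaibm',)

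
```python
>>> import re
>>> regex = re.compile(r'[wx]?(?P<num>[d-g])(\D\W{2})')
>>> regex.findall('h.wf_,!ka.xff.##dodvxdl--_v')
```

The pattern matches optionally one of [wx]; then a character in [d-g] (captured as 'num'); then a non-digit, then exactly 2 of a non-word character (captured).
Matches: at [2:7] match 'wf_,!', groups = ('f', '_,!'); at [10:15] match 'xff.#', groups = ('f', 'f.#'); at [20:25] match 'xdl--', groups = ('d', 'l--').
2 groups means each result is a tuple of 2 captured strings — 3 here.

[('f', '_,!'), ('f', 'f.#'), ('d', 'l--')]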